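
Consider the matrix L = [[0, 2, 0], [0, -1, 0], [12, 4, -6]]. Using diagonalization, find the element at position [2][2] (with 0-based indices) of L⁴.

1296

Characteristic polynomial: λ^3 + 7λ^2 + 6λ = λ(λ + 1)(λ + 6), so the eigenvalues are -6, -1, 0.
λ=0: eigenvector (1, 0, 2).
λ=-1: eigenvector (-2, 1, -4).
λ=-6: eigenvector (0, 0, 1).
P = [[1, -2, 0], [0, 1, 0], [2, -4, 1]], D = diag(0, -1, -6), P⁻¹ = [[1, 2, 0], [0, 1, 0], [-2, 0, 1]].
L⁴ = P·diag(0, 1, 1296)·P⁻¹ = [[0, -2, 0], [0, 1, 0], [-2592, -4, 1296]].
The requested entry is 1296.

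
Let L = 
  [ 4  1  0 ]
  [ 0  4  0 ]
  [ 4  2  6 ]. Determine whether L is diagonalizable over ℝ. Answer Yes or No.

No

Characteristic polynomial: p(r) = r^3 - 14r^2 + 64r - 96 = (r - 6)(r - 4)^2.
r = 4 has algebraic multiplicity 2; rank(L − 4I) = 2, so geometric multiplicity = 1.
Geometric multiplicity < algebraic multiplicity, so L is not diagonalizable.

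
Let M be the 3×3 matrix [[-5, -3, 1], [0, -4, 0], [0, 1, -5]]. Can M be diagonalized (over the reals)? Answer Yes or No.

No

Characteristic polynomial: p(μ) = μ^3 + 14μ^2 + 65μ + 100 = (μ + 4)(μ + 5)^2.
μ = -5 has algebraic multiplicity 2; rank(M + 5I) = 2, so geometric multiplicity = 1.
Geometric multiplicity < algebraic multiplicity, so M is not diagonalizable.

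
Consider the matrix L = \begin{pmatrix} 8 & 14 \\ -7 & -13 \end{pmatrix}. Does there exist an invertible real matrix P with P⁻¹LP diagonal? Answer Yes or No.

Yes

Characteristic polynomial: p(s) = s^2 + 5s - 6 = (s - 1)(s + 6).
All 2 eigenvalues are distinct, so L is diagonalizable.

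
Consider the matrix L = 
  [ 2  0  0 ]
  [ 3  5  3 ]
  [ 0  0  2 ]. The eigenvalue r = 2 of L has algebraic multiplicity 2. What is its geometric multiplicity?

L − 2I = [[0, 0, 0], [3, 3, 3], [0, 0, 0]].
This matrix has rank 1, so its null space has dimension 3 − 1 = 2.

2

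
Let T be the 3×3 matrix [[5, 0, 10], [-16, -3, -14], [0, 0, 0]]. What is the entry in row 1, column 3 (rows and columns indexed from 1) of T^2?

Characteristic polynomial: r^3 - 2r^2 - 15r = r(r - 5)(r + 3), so the eigenvalues are -3, 0, 5.
r=5: eigenvector (1, -2, 0).
r=-3: eigenvector (0, 1, 0).
r=0: eigenvector (-2, 6, 1).
P = [[1, 0, -2], [-2, 1, 6], [0, 0, 1]], D = diag(5, -3, 0), P⁻¹ = [[1, 0, 2], [2, 1, -2], [0, 0, 1]].
T² = P·diag(25, 9, 0)·P⁻¹ = [[25, 0, 50], [-32, 9, -118], [0, 0, 0]].
The requested entry is 50.

50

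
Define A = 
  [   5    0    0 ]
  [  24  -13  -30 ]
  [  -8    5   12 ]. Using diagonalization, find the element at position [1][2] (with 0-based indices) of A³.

-210

Characteristic polynomial: s^3 - 4s^2 - 11s + 30 = (s - 5)(s - 2)(s + 3), so the eigenvalues are -3, 2, 5.
s=2: eigenvector (0, -2, 1).
s=5: eigenvector (1, 3, -1).
s=-3: eigenvector (0, -3, 1).
P = [[0, 1, 0], [-2, 3, -3], [1, -1, 1]], D = diag(2, 5, -3), P⁻¹ = [[0, 1, 3], [1, 0, 0], [1, -1, -2]].
A³ = P·diag(8, 125, -27)·P⁻¹ = [[125, 0, 0], [456, -97, -210], [-152, 35, 78]].
The requested entry is -210.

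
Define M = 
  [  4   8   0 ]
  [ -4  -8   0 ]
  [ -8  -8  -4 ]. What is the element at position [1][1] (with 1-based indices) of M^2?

-16

Characteristic polynomial: t^3 + 8t^2 + 16t = t(t + 4)^2, so the eigenvalues are -4, -4, 0.
t=0: eigenvector (2, -1, -2).
t=-4: eigenvector (-1, 1, 0).
t=-4: eigenvector (0, 0, 1).
P = [[2, -1, 0], [-1, 1, 0], [-2, 0, 1]], D = diag(0, -4, -4), P⁻¹ = [[1, 1, 0], [1, 2, 0], [2, 2, 1]].
M² = P·diag(0, 16, 16)·P⁻¹ = [[-16, -32, 0], [16, 32, 0], [32, 32, 16]].
The requested entry is -16.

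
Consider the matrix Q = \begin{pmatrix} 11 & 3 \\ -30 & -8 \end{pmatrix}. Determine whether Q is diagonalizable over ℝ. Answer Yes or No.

Characteristic polynomial: p(s) = s^2 - 3s + 2 = (s - 2)(s - 1).
All 2 eigenvalues are distinct, so Q is diagonalizable.

Yes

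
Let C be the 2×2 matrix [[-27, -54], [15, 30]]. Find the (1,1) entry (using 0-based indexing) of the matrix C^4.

810

Characteristic polynomial: t^2 - 3t = t(t - 3), so the eigenvalues are 0, 3.
t=3: eigenvector (-9, 5).
t=0: eigenvector (-2, 1).
P = [[-9, -2], [5, 1]], D = diag(3, 0), P⁻¹ = [[1, 2], [-5, -9]].
C⁴ = P·diag(81, 0)·P⁻¹ = [[-729, -1458], [405, 810]].
The requested entry is 810.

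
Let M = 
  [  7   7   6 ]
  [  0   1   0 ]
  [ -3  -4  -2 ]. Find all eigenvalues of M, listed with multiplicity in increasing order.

1, 1, 4

Characteristic polynomial: p(μ) = μ^3 - 6μ^2 + 9μ - 4 = (μ - 4)(μ - 1)^2.
Roots (with multiplicity): 1, 1, 4.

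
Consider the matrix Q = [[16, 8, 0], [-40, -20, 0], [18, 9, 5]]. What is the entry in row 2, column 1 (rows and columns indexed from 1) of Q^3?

-640

Characteristic polynomial: s^3 - s^2 - 20s = s(s - 5)(s + 4), so the eigenvalues are -4, 0, 5.
s=0: eigenvector (1, -2, 0).
s=-4: eigenvector (-2, 5, -1).
s=5: eigenvector (0, 0, 1).
P = [[1, -2, 0], [-2, 5, 0], [0, -1, 1]], D = diag(0, -4, 5), P⁻¹ = [[5, 2, 0], [2, 1, 0], [2, 1, 1]].
Q³ = P·diag(0, -64, 125)·P⁻¹ = [[256, 128, 0], [-640, -320, 0], [378, 189, 125]].
The requested entry is -640.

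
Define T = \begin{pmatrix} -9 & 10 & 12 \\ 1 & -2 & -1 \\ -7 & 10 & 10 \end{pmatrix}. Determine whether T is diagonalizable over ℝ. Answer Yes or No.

No

Characteristic polynomial: p(λ) = λ^3 + λ^2 - 8λ - 12 = (λ - 3)(λ + 2)^2.
λ = -2 has algebraic multiplicity 2; rank(T + 2I) = 2, so geometric multiplicity = 1.
Geometric multiplicity < algebraic multiplicity, so T is not diagonalizable.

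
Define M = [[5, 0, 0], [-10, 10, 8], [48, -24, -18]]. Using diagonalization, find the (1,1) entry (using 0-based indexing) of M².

-92

Characteristic polynomial: s^3 + 3s^2 - 28s - 60 = (s - 5)(s + 2)(s + 6), so the eigenvalues are -6, -2, 5.
s=5: eigenvector (1, 2, 0).
s=-2: eigenvector (0, 2, -3).
s=-6: eigenvector (0, -1, 2).
P = [[1, 0, 0], [2, 2, -1], [0, -3, 2]], D = diag(5, -2, -6), P⁻¹ = [[1, 0, 0], [-4, 2, 1], [-6, 3, 2]].
M² = P·diag(25, 4, 36)·P⁻¹ = [[25, 0, 0], [234, -92, -64], [-384, 192, 132]].
The requested entry is -92.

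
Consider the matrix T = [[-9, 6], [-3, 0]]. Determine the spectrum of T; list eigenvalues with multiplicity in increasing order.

-6, -3

Characteristic polynomial: p(μ) = μ^2 + 9μ + 18 = (μ + 3)(μ + 6).
Roots (with multiplicity): -6, -3.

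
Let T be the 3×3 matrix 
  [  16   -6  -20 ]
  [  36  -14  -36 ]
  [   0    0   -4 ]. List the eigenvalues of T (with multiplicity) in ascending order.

Characteristic polynomial: p(r) = r^3 + 2r^2 - 16r - 32 = (r - 4)(r + 2)(r + 4).
Roots (with multiplicity): -4, -2, 4.

-4, -2, 4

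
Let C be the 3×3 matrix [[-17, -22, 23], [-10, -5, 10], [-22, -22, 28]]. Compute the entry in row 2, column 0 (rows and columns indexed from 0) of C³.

-682

Characteristic polynomial: μ^3 - 6μ^2 - 25μ + 150 = (μ - 6)(μ - 5)(μ + 5), so the eigenvalues are -5, 5, 6.
μ=-5: eigenvector (2, 1, 2).
μ=5: eigenvector (-1, 1, 0).
μ=6: eigenvector (1, 0, 1).
P = [[2, -1, 1], [1, 1, 0], [2, 0, 1]], D = diag(-5, 5, 6), P⁻¹ = [[1, 1, -1], [-1, 0, 1], [-2, -2, 3]].
C³ = P·diag(-125, 125, 216)·P⁻¹ = [[-557, -682, 773], [-250, -125, 250], [-682, -682, 898]].
The requested entry is -682.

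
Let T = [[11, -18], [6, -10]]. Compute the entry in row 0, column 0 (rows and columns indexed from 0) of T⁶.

Characteristic polynomial: μ^2 - μ - 2 = (μ - 2)(μ + 1), so the eigenvalues are -1, 2.
μ=-1: eigenvector (-3, -2).
μ=2: eigenvector (2, 1).
P = [[-3, 2], [-2, 1]], D = diag(-1, 2), P⁻¹ = [[1, -2], [2, -3]].
T⁶ = P·diag(1, 64)·P⁻¹ = [[253, -378], [126, -188]].
The requested entry is 253.

253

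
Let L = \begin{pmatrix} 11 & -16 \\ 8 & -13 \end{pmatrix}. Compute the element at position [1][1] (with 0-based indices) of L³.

-277

Characteristic polynomial: λ^2 + 2λ - 15 = (λ - 3)(λ + 5), so the eigenvalues are -5, 3.
λ=-5: eigenvector (-1, -1).
λ=3: eigenvector (2, 1).
P = [[-1, 2], [-1, 1]], D = diag(-5, 3), P⁻¹ = [[1, -2], [1, -1]].
L³ = P·diag(-125, 27)·P⁻¹ = [[179, -304], [152, -277]].
The requested entry is -277.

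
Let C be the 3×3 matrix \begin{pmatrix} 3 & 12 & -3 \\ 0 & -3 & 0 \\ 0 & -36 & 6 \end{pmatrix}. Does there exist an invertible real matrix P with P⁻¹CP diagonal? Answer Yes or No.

Yes

Characteristic polynomial: p(μ) = μ^3 - 6μ^2 - 9μ + 54 = (μ - 6)(μ - 3)(μ + 3).
All 3 eigenvalues are distinct, so C is diagonalizable.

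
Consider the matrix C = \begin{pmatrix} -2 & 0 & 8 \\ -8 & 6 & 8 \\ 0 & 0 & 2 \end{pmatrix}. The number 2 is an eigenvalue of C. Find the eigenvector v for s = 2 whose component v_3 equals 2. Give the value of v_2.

C − 2I = [[-4, 0, 8], [-8, 4, 8], [0, 0, 0]].
Solving (C − 2I)v = 0 gives the eigenspace spanned by (4, 4, 2).
With v_3 = 2, v = (4, 4, 2), so v_2 = 4.

4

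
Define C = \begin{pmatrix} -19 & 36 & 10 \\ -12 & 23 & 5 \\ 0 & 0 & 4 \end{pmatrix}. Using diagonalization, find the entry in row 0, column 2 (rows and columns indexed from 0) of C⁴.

Characteristic polynomial: t^3 - 8t^2 + 11t + 20 = (t - 5)(t - 4)(t + 1), so the eigenvalues are -1, 4, 5.
t=-1: eigenvector (2, 1, 0).
t=5: eigenvector (3, 2, 0).
t=4: eigenvector (2, 1, 1).
P = [[2, 3, 2], [1, 2, 1], [0, 0, 1]], D = diag(-1, 5, 4), P⁻¹ = [[2, -3, -1], [-1, 2, 0], [0, 0, 1]].
C⁴ = P·diag(1, 625, 256)·P⁻¹ = [[-1871, 3744, 510], [-1248, 2497, 255], [0, 0, 256]].
The requested entry is 510.

510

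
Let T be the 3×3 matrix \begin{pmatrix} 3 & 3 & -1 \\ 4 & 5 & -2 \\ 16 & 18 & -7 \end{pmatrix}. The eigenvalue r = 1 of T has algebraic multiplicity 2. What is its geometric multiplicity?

1

T − 1I = [[2, 3, -1], [4, 4, -2], [16, 18, -8]].
This matrix has rank 2, so its null space has dimension 3 − 2 = 1.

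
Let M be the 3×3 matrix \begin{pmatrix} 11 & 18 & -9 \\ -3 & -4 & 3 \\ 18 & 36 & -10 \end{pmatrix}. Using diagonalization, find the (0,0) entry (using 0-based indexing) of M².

Characteristic polynomial: r^3 + 3r^2 - 6r - 8 = (r - 2)(r + 1)(r + 4), so the eigenvalues are -4, -1, 2.
r=-1: eigenvector (3, -1, 2).
r=-4: eigenvector (3, -1, 3).
r=2: eigenvector (-2, 1, 0).
P = [[3, 3, -2], [-1, -1, 1], [2, 3, 0]], D = diag(-1, -4, 2), P⁻¹ = [[3, 6, -1], [-2, -4, 1], [1, 3, 0]].
M² = P·diag(1, 16, 4)·P⁻¹ = [[-95, -198, 45], [33, 70, -15], [-90, -180, 46]].
The requested entry is -95.

-95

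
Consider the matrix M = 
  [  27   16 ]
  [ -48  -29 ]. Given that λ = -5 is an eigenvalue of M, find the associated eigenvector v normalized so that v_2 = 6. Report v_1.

-3

M + 5I = [[32, 16], [-48, -24]].
Solving (M + 5I)v = 0 gives the eigenspace spanned by (-3, 6).
With v_2 = 6, v = (-3, 6), so v_1 = -3.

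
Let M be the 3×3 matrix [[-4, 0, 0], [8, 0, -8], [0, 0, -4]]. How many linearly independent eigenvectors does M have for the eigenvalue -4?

M + 4I = [[0, 0, 0], [8, 4, -8], [0, 0, 0]].
This matrix has rank 1, so its null space has dimension 3 − 1 = 2.

2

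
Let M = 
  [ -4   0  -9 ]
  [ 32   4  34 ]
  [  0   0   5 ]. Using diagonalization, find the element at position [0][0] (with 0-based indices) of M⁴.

Characteristic polynomial: t^3 - 5t^2 - 16t + 80 = (t - 5)(t - 4)(t + 4), so the eigenvalues are -4, 4, 5.
t=4: eigenvector (0, 1, 0).
t=5: eigenvector (1, -2, -1).
t=-4: eigenvector (1, -4, 0).
P = [[0, 1, 1], [1, -2, -4], [0, -1, 0]], D = diag(4, 5, -4), P⁻¹ = [[4, 1, 2], [0, 0, -1], [1, 0, 1]].
M⁴ = P·diag(256, 625, 256)·P⁻¹ = [[256, 0, -369], [0, 256, 738], [0, 0, 625]].
The requested entry is 256.

256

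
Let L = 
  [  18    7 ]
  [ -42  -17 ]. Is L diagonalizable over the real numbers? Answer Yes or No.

Characteristic polynomial: p(λ) = λ^2 - λ - 12 = (λ - 4)(λ + 3).
All 2 eigenvalues are distinct, so L is diagonalizable.

Yes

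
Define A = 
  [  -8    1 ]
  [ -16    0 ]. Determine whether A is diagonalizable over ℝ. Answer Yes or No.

No

Characteristic polynomial: p(s) = s^2 + 8s + 16 = (s + 4)^2.
s = -4 has algebraic multiplicity 2; rank(A + 4I) = 1, so geometric multiplicity = 1.
Geometric multiplicity < algebraic multiplicity, so A is not diagonalizable.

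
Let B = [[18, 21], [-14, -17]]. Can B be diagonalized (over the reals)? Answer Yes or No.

Yes

Characteristic polynomial: p(λ) = λ^2 - λ - 12 = (λ - 4)(λ + 3).
All 2 eigenvalues are distinct, so B is diagonalizable.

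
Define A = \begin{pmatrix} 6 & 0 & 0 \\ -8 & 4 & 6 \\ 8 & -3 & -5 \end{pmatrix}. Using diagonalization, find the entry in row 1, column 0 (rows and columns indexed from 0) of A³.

Characteristic polynomial: t^3 - 5t^2 - 8t + 12 = (t - 6)(t - 1)(t + 2), so the eigenvalues are -2, 1, 6.
t=6: eigenvector (1, -1, 1).
t=-2: eigenvector (0, -1, 1).
t=1: eigenvector (0, 2, -1).
P = [[1, 0, 0], [-1, -1, 2], [1, 1, -1]], D = diag(6, -2, 1), P⁻¹ = [[1, 0, 0], [-1, 1, 2], [0, 1, 1]].
A³ = P·diag(216, -8, 1)·P⁻¹ = [[216, 0, 0], [-224, 10, 18], [224, -9, -17]].
The requested entry is -224.

-224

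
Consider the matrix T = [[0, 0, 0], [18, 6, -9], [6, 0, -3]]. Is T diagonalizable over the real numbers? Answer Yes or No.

Yes

Characteristic polynomial: p(r) = r^3 - 3r^2 - 18r = r(r - 6)(r + 3).
All 3 eigenvalues are distinct, so T is diagonalizable.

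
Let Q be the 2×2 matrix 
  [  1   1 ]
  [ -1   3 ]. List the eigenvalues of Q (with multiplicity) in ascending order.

Characteristic polynomial: p(s) = s^2 - 4s + 4 = (s - 2)^2.
Roots (with multiplicity): 2, 2.

2, 2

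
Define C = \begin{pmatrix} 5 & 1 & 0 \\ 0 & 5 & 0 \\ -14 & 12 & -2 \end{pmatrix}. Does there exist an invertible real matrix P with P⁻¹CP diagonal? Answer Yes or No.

No

Characteristic polynomial: p(t) = t^3 - 8t^2 + 5t + 50 = (t - 5)^2(t + 2).
t = 5 has algebraic multiplicity 2; rank(C − 5I) = 2, so geometric multiplicity = 1.
Geometric multiplicity < algebraic multiplicity, so C is not diagonalizable.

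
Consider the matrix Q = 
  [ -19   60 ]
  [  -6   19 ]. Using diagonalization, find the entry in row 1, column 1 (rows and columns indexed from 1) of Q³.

Characteristic polynomial: r^2 - 1 = (r - 1)(r + 1), so the eigenvalues are -1, 1.
r=1: eigenvector (3, 1).
r=-1: eigenvector (10, 3).
P = [[3, 10], [1, 3]], D = diag(1, -1), P⁻¹ = [[-3, 10], [1, -3]].
Q³ = P·diag(1, -1)·P⁻¹ = [[-19, 60], [-6, 19]].
The requested entry is -19.

-19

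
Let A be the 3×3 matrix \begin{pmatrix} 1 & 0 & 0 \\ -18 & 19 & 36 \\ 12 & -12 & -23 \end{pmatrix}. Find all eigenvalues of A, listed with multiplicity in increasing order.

-5, 1, 1

Characteristic polynomial: p(s) = s^3 + 3s^2 - 9s + 5 = (s - 1)^2(s + 5).
Roots (with multiplicity): -5, 1, 1.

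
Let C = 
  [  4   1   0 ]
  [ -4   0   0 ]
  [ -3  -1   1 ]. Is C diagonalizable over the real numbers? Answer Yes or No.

No

Characteristic polynomial: p(μ) = μ^3 - 5μ^2 + 8μ - 4 = (μ - 2)^2(μ - 1).
μ = 2 has algebraic multiplicity 2; rank(C − 2I) = 2, so geometric multiplicity = 1.
Geometric multiplicity < algebraic multiplicity, so C is not diagonalizable.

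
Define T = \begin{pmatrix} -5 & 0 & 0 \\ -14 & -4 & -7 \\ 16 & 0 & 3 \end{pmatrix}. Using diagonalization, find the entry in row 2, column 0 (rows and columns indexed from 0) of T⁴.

-1088

Characteristic polynomial: s^3 + 6s^2 - 7s - 60 = (s - 3)(s + 4)(s + 5), so the eigenvalues are -5, -4, 3.
s=-5: eigenvector (1, 0, -2).
s=-4: eigenvector (0, 1, 0).
s=3: eigenvector (0, -1, 1).
P = [[1, 0, 0], [0, 1, -1], [-2, 0, 1]], D = diag(-5, -4, 3), P⁻¹ = [[1, 0, 0], [2, 1, 1], [2, 0, 1]].
T⁴ = P·diag(625, 256, 81)·P⁻¹ = [[625, 0, 0], [350, 256, 175], [-1088, 0, 81]].
The requested entry is -1088.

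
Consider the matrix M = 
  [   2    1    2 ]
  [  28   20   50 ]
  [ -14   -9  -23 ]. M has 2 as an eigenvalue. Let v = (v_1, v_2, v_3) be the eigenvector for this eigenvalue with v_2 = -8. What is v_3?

4

M − 2I = [[0, 1, 2], [28, 18, 50], [-14, -9, -25]].
Solving (M − 2I)v = 0 gives the eigenspace spanned by (-2, -8, 4).
With v_2 = -8, v = (-2, -8, 4), so v_3 = 4.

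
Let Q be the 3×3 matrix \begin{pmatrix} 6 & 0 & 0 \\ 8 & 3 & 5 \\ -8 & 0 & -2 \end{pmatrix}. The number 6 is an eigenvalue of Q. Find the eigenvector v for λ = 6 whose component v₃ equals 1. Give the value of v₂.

-1

Q − 6I = [[0, 0, 0], [8, -3, 5], [-8, 0, -8]].
Solving (Q − 6I)v = 0 gives the eigenspace spanned by (-1, -1, 1).
With v₃ = 1, v = (-1, -1, 1), so v₂ = -1.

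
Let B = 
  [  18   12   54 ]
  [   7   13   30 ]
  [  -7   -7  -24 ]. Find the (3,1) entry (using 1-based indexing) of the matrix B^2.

Characteristic polynomial: s^3 - 7s^2 - 6s + 72 = (s - 6)(s - 4)(s + 3), so the eigenvalues are -3, 4, 6.
s=4: eigenvector (3, 1, -1).
s=-3: eigenvector (-2, -1, 1).
s=6: eigenvector (-1, 1, 0).
P = [[3, -2, -1], [1, -1, 1], [-1, 1, 0]], D = diag(4, -3, 6), P⁻¹ = [[1, 1, 3], [1, 1, 4], [0, 1, 1]].
B² = P·diag(16, 9, 36)·P⁻¹ = [[30, -6, 36], [7, 43, 48], [-7, -7, -12]].
The requested entry is -7.

-7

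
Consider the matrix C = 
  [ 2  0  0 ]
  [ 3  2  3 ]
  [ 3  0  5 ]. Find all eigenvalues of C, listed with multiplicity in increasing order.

2, 2, 5

Characteristic polynomial: p(r) = r^3 - 9r^2 + 24r - 20 = (r - 5)(r - 2)^2.
Roots (with multiplicity): 2, 2, 5.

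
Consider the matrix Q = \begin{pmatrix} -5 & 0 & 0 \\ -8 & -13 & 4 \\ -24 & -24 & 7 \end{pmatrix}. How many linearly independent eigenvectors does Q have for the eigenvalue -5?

2

Q + 5I = [[0, 0, 0], [-8, -8, 4], [-24, -24, 12]].
This matrix has rank 1, so its null space has dimension 3 − 1 = 2.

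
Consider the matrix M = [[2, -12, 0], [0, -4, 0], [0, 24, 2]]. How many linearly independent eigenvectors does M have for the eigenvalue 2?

M − 2I = [[0, -12, 0], [0, -6, 0], [0, 24, 0]].
This matrix has rank 1, so its null space has dimension 3 − 1 = 2.

2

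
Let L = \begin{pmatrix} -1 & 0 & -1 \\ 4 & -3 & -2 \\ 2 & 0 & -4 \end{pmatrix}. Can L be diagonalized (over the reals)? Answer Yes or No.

Characteristic polynomial: p(s) = s^3 + 8s^2 + 21s + 18 = (s + 2)(s + 3)^2.
s = -3 has algebraic multiplicity 2; rank(L + 3I) = 1, so geometric multiplicity = 2.
Every eigenvalue has geometric = algebraic multiplicity, so L is diagonalizable.

Yes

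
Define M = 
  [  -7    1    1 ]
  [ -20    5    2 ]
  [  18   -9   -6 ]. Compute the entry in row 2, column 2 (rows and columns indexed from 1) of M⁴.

-1261

Characteristic polynomial: s^3 + 8s^2 - 3s - 90 = (s - 3)(s + 5)(s + 6), so the eigenvalues are -6, -5, 3.
s=-5: eigenvector (1, 2, 0).
s=3: eigenvector (0, 1, -1).
s=-6: eigenvector (-1, -2, 1).
P = [[1, 0, -1], [2, 1, -2], [0, -1, 1]], D = diag(-5, 3, -6), P⁻¹ = [[-1, 1, 1], [-2, 1, 0], [-2, 1, 1]].
M⁴ = P·diag(625, 81, 1296)·P⁻¹ = [[1967, -671, -671], [3772, -1261, -1342], [-2430, 1215, 1296]].
The requested entry is -1261.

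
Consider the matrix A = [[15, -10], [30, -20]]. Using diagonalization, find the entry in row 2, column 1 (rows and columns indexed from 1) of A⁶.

-93750

Characteristic polynomial: λ^2 + 5λ = λ(λ + 5), so the eigenvalues are -5, 0.
λ=-5: eigenvector (1, 2).
λ=0: eigenvector (-2, -3).
P = [[1, -2], [2, -3]], D = diag(-5, 0), P⁻¹ = [[-3, 2], [-2, 1]].
A⁶ = P·diag(15625, 0)·P⁻¹ = [[-46875, 31250], [-93750, 62500]].
The requested entry is -93750.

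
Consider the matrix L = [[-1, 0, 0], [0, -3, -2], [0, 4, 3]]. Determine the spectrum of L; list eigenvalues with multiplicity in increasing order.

-1, -1, 1

Characteristic polynomial: p(λ) = λ^3 + λ^2 - λ - 1 = (λ - 1)(λ + 1)^2.
Roots (with multiplicity): -1, -1, 1.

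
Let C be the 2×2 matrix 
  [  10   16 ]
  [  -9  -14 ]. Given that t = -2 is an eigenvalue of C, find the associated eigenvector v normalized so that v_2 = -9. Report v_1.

C + 2I = [[12, 16], [-9, -12]].
Solving (C + 2I)v = 0 gives the eigenspace spanned by (12, -9).
With v_2 = -9, v = (12, -9), so v_1 = 12.

12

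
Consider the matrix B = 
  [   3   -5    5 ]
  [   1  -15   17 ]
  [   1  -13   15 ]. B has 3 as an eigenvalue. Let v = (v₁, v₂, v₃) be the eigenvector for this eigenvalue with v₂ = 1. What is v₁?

B − 3I = [[0, -5, 5], [1, -18, 17], [1, -13, 12]].
Solving (B − 3I)v = 0 gives the eigenspace spanned by (1, 1, 1).
With v₂ = 1, v = (1, 1, 1), so v₁ = 1.

1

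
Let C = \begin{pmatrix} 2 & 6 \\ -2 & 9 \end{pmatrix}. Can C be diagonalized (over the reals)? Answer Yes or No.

Characteristic polynomial: p(μ) = μ^2 - 11μ + 30 = (μ - 6)(μ - 5).
All 2 eigenvalues are distinct, so C is diagonalizable.

Yes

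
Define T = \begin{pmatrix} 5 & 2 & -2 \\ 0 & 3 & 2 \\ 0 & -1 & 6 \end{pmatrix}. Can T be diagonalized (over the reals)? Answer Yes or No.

Characteristic polynomial: p(λ) = λ^3 - 14λ^2 + 65λ - 100 = (λ - 5)^2(λ - 4).
λ = 5 has algebraic multiplicity 2; rank(T − 5I) = 1, so geometric multiplicity = 2.
Every eigenvalue has geometric = algebraic multiplicity, so T is diagonalizable.

Yes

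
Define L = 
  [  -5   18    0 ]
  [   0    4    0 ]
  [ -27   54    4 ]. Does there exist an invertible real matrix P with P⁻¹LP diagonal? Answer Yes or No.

Yes

Characteristic polynomial: p(s) = s^3 - 3s^2 - 24s + 80 = (s - 4)^2(s + 5).
s = 4 has algebraic multiplicity 2; rank(L − 4I) = 1, so geometric multiplicity = 2.
Every eigenvalue has geometric = algebraic multiplicity, so L is diagonalizable.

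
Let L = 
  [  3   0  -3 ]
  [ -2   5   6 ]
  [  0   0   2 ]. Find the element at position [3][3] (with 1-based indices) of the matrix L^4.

Characteristic polynomial: s^3 - 10s^2 + 31s - 30 = (s - 5)(s - 3)(s - 2), so the eigenvalues are 2, 3, 5.
s=3: eigenvector (1, 1, 0).
s=5: eigenvector (0, -1, 0).
s=2: eigenvector (3, 0, 1).
P = [[1, 0, 3], [1, -1, 0], [0, 0, 1]], D = diag(3, 5, 2), P⁻¹ = [[1, 0, -3], [1, -1, -3], [0, 0, 1]].
L⁴ = P·diag(81, 625, 16)·P⁻¹ = [[81, 0, -195], [-544, 625, 1632], [0, 0, 16]].
The requested entry is 16.

16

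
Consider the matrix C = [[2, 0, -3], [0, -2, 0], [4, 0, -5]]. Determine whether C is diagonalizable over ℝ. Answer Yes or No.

Yes

Characteristic polynomial: p(λ) = λ^3 + 5λ^2 + 8λ + 4 = (λ + 1)(λ + 2)^2.
λ = -2 has algebraic multiplicity 2; rank(C + 2I) = 1, so geometric multiplicity = 2.
Every eigenvalue has geometric = algebraic multiplicity, so C is diagonalizable.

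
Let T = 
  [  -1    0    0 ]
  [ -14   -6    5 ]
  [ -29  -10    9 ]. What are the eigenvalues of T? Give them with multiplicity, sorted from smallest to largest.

-1, -1, 4

Characteristic polynomial: p(μ) = μ^3 - 2μ^2 - 7μ - 4 = (μ - 4)(μ + 1)^2.
Roots (with multiplicity): -1, -1, 4.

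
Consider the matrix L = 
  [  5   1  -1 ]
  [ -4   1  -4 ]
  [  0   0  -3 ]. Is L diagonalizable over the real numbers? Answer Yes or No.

No

Characteristic polynomial: p(r) = r^3 - 3r^2 - 9r + 27 = (r - 3)^2(r + 3).
r = 3 has algebraic multiplicity 2; rank(L − 3I) = 2, so geometric multiplicity = 1.
Geometric multiplicity < algebraic multiplicity, so L is not diagonalizable.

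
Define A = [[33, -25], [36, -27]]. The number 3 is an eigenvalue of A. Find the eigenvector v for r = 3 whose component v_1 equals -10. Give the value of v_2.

-12

A − 3I = [[30, -25], [36, -30]].
Solving (A − 3I)v = 0 gives the eigenspace spanned by (-10, -12).
With v_1 = -10, v = (-10, -12), so v_2 = -12.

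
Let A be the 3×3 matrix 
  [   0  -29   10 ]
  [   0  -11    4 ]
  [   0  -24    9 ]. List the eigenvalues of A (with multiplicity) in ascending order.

Characteristic polynomial: p(μ) = μ^3 + 2μ^2 - 3μ = μ(μ - 1)(μ + 3).
Roots (with multiplicity): -3, 0, 1.

-3, 0, 1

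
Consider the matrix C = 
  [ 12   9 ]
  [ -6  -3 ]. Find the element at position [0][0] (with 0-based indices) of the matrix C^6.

Characteristic polynomial: s^2 - 9s + 18 = (s - 6)(s - 3), so the eigenvalues are 3, 6.
s=3: eigenvector (-1, 1).
s=6: eigenvector (-3, 2).
P = [[-1, -3], [1, 2]], D = diag(3, 6), P⁻¹ = [[2, 3], [-1, -1]].
C⁶ = P·diag(729, 46656)·P⁻¹ = [[138510, 137781], [-91854, -91125]].
The requested entry is 138510.

138510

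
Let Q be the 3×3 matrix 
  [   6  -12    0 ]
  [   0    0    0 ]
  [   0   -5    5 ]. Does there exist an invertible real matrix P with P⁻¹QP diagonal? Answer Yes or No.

Characteristic polynomial: p(s) = s^3 - 11s^2 + 30s = s(s - 6)(s - 5).
All 3 eigenvalues are distinct, so Q is diagonalizable.

Yes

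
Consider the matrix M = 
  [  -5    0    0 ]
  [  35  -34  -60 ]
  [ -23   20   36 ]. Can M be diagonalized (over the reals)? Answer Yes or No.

Yes

Characteristic polynomial: p(λ) = λ^3 + 3λ^2 - 34λ - 120 = (λ - 6)(λ + 4)(λ + 5).
All 3 eigenvalues are distinct, so M is diagonalizable.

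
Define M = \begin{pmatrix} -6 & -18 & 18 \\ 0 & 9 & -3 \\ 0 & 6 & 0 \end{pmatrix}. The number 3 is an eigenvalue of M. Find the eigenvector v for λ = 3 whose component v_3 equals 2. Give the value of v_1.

2

M − 3I = [[-9, -18, 18], [0, 6, -3], [0, 6, -3]].
Solving (M − 3I)v = 0 gives the eigenspace spanned by (2, 1, 2).
With v_3 = 2, v = (2, 1, 2), so v_1 = 2.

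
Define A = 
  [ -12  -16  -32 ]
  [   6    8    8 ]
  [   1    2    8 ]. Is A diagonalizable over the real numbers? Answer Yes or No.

No

Characteristic polynomial: p(r) = r^3 - 4r^2 - 16r + 64 = (r - 4)^2(r + 4).
r = 4 has algebraic multiplicity 2; rank(A − 4I) = 2, so geometric multiplicity = 1.
Geometric multiplicity < algebraic multiplicity, so A is not diagonalizable.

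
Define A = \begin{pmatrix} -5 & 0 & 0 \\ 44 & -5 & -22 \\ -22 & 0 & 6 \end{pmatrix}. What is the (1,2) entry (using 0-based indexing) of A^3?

-682

Characteristic polynomial: s^3 + 4s^2 - 35s - 150 = (s - 6)(s + 5)^2, so the eigenvalues are -5, -5, 6.
s=-5: eigenvector (1, -3, 2).
s=-5: eigenvector (0, 1, 0).
s=6: eigenvector (0, -2, 1).
P = [[1, 0, 0], [-3, 1, -2], [2, 0, 1]], D = diag(-5, -5, 6), P⁻¹ = [[1, 0, 0], [-1, 1, 2], [-2, 0, 1]].
A³ = P·diag(-125, -125, 216)·P⁻¹ = [[-125, 0, 0], [1364, -125, -682], [-682, 0, 216]].
The requested entry is -682.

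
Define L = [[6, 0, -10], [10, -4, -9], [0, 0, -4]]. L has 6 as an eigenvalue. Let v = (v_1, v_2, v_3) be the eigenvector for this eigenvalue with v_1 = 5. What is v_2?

5

L − 6I = [[0, 0, -10], [10, -10, -9], [0, 0, -10]].
Solving (L − 6I)v = 0 gives the eigenspace spanned by (5, 5, 0).
With v_1 = 5, v = (5, 5, 0), so v_2 = 5.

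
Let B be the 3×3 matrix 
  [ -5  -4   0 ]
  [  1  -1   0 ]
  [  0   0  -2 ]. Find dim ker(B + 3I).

1

B + 3I = [[-2, -4, 0], [1, 2, 0], [0, 0, 1]].
This matrix has rank 2, so its null space has dimension 3 − 2 = 1.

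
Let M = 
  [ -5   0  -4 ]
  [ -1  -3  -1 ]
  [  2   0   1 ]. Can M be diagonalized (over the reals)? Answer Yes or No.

Characteristic polynomial: p(t) = t^3 + 7t^2 + 15t + 9 = (t + 1)(t + 3)^2.
t = -3 has algebraic multiplicity 2; rank(M + 3I) = 2, so geometric multiplicity = 1.
Geometric multiplicity < algebraic multiplicity, so M is not diagonalizable.

No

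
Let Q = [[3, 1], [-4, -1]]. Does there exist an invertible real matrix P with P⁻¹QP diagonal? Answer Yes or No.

No

Characteristic polynomial: p(λ) = λ^2 - 2λ + 1 = (λ - 1)^2.
λ = 1 has algebraic multiplicity 2; rank(Q − 1I) = 1, so geometric multiplicity = 1.
Geometric multiplicity < algebraic multiplicity, so Q is not diagonalizable.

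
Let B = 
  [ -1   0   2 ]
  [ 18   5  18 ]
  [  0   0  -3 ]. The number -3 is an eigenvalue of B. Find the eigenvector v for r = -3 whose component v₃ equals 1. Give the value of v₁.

B + 3I = [[2, 0, 2], [18, 8, 18], [0, 0, 0]].
Solving (B + 3I)v = 0 gives the eigenspace spanned by (-1, 0, 1).
With v₃ = 1, v = (-1, 0, 1), so v₁ = -1.

-1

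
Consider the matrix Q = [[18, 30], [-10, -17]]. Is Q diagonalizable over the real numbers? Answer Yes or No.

Yes

Characteristic polynomial: p(s) = s^2 - s - 6 = (s - 3)(s + 2).
All 2 eigenvalues are distinct, so Q is diagonalizable.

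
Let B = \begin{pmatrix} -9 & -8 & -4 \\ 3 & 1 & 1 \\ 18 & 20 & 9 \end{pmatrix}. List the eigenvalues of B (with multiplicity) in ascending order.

-1, -1, 3

Characteristic polynomial: p(r) = r^3 - r^2 - 5r - 3 = (r - 3)(r + 1)^2.
Roots (with multiplicity): -1, -1, 3.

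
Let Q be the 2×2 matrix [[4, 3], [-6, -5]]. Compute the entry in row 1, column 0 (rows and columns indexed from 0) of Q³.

Characteristic polynomial: μ^2 + μ - 2 = (μ - 1)(μ + 2), so the eigenvalues are -2, 1.
μ=1: eigenvector (1, -1).
μ=-2: eigenvector (-1, 2).
P = [[1, -1], [-1, 2]], D = diag(1, -2), P⁻¹ = [[2, 1], [1, 1]].
Q³ = P·diag(1, -8)·P⁻¹ = [[10, 9], [-18, -17]].
The requested entry is -18.

-18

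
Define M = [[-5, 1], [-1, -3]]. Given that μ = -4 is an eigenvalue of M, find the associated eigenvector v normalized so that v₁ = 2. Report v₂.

2

M + 4I = [[-1, 1], [-1, 1]].
Solving (M + 4I)v = 0 gives the eigenspace spanned by (2, 2).
With v₁ = 2, v = (2, 2), so v₂ = 2.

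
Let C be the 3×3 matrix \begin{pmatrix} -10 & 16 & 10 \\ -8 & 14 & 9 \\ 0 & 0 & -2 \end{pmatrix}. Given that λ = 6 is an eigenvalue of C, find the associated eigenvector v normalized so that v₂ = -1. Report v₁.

C − 6I = [[-16, 16, 10], [-8, 8, 9], [0, 0, -8]].
Solving (C − 6I)v = 0 gives the eigenspace spanned by (-1, -1, 0).
With v₂ = -1, v = (-1, -1, 0), so v₁ = -1.

-1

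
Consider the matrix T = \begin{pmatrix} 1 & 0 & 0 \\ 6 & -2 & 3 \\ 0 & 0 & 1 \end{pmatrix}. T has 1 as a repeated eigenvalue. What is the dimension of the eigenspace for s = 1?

T − 1I = [[0, 0, 0], [6, -3, 3], [0, 0, 0]].
This matrix has rank 1, so its null space has dimension 3 − 1 = 2.

2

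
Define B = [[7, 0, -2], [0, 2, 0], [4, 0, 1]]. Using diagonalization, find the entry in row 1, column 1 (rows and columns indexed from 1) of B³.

223

Characteristic polynomial: t^3 - 10t^2 + 31t - 30 = (t - 5)(t - 3)(t - 2), so the eigenvalues are 2, 3, 5.
t=3: eigenvector (1, 0, 2).
t=2: eigenvector (0, 1, 0).
t=5: eigenvector (-1, 0, -1).
P = [[1, 0, -1], [0, 1, 0], [2, 0, -1]], D = diag(3, 2, 5), P⁻¹ = [[-1, 0, 1], [0, 1, 0], [-2, 0, 1]].
B³ = P·diag(27, 8, 125)·P⁻¹ = [[223, 0, -98], [0, 8, 0], [196, 0, -71]].
The requested entry is 223.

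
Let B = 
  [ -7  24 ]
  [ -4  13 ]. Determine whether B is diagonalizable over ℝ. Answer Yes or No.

Characteristic polynomial: p(r) = r^2 - 6r + 5 = (r - 5)(r - 1).
All 2 eigenvalues are distinct, so B is diagonalizable.

Yes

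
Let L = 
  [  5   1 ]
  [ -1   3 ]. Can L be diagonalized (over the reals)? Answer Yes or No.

Characteristic polynomial: p(s) = s^2 - 8s + 16 = (s - 4)^2.
s = 4 has algebraic multiplicity 2; rank(L − 4I) = 1, so geometric multiplicity = 1.
Geometric multiplicity < algebraic multiplicity, so L is not diagonalizable.

No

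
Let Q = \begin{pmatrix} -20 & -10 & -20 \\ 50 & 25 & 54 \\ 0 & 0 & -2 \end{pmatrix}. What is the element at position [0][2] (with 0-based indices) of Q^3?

Characteristic polynomial: λ^3 - 3λ^2 - 10λ = λ(λ - 5)(λ + 2), so the eigenvalues are -2, 0, 5.
λ=-2: eigenvector (0, -2, 1).
λ=5: eigenvector (-2, 5, 0).
λ=0: eigenvector (1, -2, 0).
P = [[0, -2, 1], [-2, 5, -2], [1, 0, 0]], D = diag(-2, 5, 0), P⁻¹ = [[0, 0, 1], [2, 1, 2], [5, 2, 4]].
Q³ = P·diag(-8, 125, 0)·P⁻¹ = [[-500, -250, -500], [1250, 625, 1266], [0, 0, -8]].
The requested entry is -500.

-500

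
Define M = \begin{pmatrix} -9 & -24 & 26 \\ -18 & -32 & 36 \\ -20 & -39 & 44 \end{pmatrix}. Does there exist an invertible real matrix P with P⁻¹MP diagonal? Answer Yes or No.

No

Characteristic polynomial: p(μ) = μ^3 - 3μ^2 - 24μ + 80 = (μ - 4)^2(μ + 5).
μ = 4 has algebraic multiplicity 2; rank(M − 4I) = 2, so geometric multiplicity = 1.
Geometric multiplicity < algebraic multiplicity, so M is not diagonalizable.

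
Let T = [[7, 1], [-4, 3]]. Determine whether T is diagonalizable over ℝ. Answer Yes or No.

Characteristic polynomial: p(s) = s^2 - 10s + 25 = (s - 5)^2.
s = 5 has algebraic multiplicity 2; rank(T − 5I) = 1, so geometric multiplicity = 1.
Geometric multiplicity < algebraic multiplicity, so T is not diagonalizable.

No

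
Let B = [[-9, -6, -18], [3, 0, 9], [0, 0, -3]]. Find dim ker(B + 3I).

2

B + 3I = [[-6, -6, -18], [3, 3, 9], [0, 0, 0]].
This matrix has rank 1, so its null space has dimension 3 − 1 = 2.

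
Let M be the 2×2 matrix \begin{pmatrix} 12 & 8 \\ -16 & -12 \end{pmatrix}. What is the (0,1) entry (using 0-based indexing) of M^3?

Characteristic polynomial: t^2 - 16 = (t - 4)(t + 4), so the eigenvalues are -4, 4.
t=4: eigenvector (1, -1).
t=-4: eigenvector (-1, 2).
P = [[1, -1], [-1, 2]], D = diag(4, -4), P⁻¹ = [[2, 1], [1, 1]].
M³ = P·diag(64, -64)·P⁻¹ = [[192, 128], [-256, -192]].
The requested entry is 128.

128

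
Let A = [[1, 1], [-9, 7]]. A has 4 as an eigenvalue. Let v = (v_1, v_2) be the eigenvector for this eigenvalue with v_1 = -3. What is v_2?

-9

A − 4I = [[-3, 1], [-9, 3]].
Solving (A − 4I)v = 0 gives the eigenspace spanned by (-3, -9).
With v_1 = -3, v = (-3, -9), so v_2 = -9.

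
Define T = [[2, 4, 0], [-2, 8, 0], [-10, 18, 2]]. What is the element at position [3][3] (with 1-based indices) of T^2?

Characteristic polynomial: μ^3 - 12μ^2 + 44μ - 48 = (μ - 6)(μ - 4)(μ - 2), so the eigenvalues are 2, 4, 6.
μ=6: eigenvector (-1, -1, -2).
μ=4: eigenvector (2, 1, -1).
μ=2: eigenvector (0, 0, 1).
P = [[-1, 2, 0], [-1, 1, 0], [-2, -1, 1]], D = diag(6, 4, 2), P⁻¹ = [[1, -2, 0], [1, -1, 0], [3, -5, 1]].
T² = P·diag(36, 16, 4)·P⁻¹ = [[-4, 40, 0], [-20, 56, 0], [-76, 140, 4]].
The requested entry is 4.

4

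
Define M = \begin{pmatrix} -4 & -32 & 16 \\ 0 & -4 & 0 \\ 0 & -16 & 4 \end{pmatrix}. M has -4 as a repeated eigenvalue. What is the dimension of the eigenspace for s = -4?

M + 4I = [[0, -32, 16], [0, 0, 0], [0, -16, 8]].
This matrix has rank 1, so its null space has dimension 3 − 1 = 2.

2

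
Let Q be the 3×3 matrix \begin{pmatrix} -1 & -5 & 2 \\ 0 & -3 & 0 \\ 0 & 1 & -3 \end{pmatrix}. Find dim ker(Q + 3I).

1

Q + 3I = [[2, -5, 2], [0, 0, 0], [0, 1, 0]].
This matrix has rank 2, so its null space has dimension 3 − 2 = 1.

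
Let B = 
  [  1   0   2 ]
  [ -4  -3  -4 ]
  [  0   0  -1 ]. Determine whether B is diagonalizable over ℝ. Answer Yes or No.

Yes

Characteristic polynomial: p(μ) = μ^3 + 3μ^2 - μ - 3 = (μ - 1)(μ + 1)(μ + 3).
All 3 eigenvalues are distinct, so B is diagonalizable.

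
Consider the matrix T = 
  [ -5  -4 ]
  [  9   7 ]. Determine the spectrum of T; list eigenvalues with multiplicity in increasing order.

1, 1

Characteristic polynomial: p(λ) = λ^2 - 2λ + 1 = (λ - 1)^2.
Roots (with multiplicity): 1, 1.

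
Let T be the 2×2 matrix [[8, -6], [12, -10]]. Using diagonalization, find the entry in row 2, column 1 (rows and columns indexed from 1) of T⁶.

-8064

Characteristic polynomial: λ^2 + 2λ - 8 = (λ - 2)(λ + 4), so the eigenvalues are -4, 2.
λ=2: eigenvector (1, 1).
λ=-4: eigenvector (1, 2).
P = [[1, 1], [1, 2]], D = diag(2, -4), P⁻¹ = [[2, -1], [-1, 1]].
T⁶ = P·diag(64, 4096)·P⁻¹ = [[-3968, 4032], [-8064, 8128]].
The requested entry is -8064.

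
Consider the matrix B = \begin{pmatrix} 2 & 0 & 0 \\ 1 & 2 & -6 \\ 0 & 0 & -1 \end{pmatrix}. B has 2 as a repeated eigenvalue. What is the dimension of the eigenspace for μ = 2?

1

B − 2I = [[0, 0, 0], [1, 0, -6], [0, 0, -3]].
This matrix has rank 2, so its null space has dimension 3 − 2 = 1.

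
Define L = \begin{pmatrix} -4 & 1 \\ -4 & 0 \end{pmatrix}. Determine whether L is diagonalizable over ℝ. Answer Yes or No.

No

Characteristic polynomial: p(t) = t^2 + 4t + 4 = (t + 2)^2.
t = -2 has algebraic multiplicity 2; rank(L + 2I) = 1, so geometric multiplicity = 1.
Geometric multiplicity < algebraic multiplicity, so L is not diagonalizable.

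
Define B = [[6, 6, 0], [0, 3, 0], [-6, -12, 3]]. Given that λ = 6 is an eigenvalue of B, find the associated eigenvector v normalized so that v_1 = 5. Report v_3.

-10

B − 6I = [[0, 6, 0], [0, -3, 0], [-6, -12, -3]].
Solving (B − 6I)v = 0 gives the eigenspace spanned by (5, 0, -10).
With v_1 = 5, v = (5, 0, -10), so v_3 = -10.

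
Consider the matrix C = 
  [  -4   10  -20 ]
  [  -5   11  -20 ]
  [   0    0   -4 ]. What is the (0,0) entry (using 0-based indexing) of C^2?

Characteristic polynomial: r^3 - 3r^2 - 22r + 24 = (r - 6)(r - 1)(r + 4), so the eigenvalues are -4, 1, 6.
r=-4: eigenvector (2, 2, 1).
r=6: eigenvector (1, 1, 0).
r=1: eigenvector (2, 1, 0).
P = [[2, 1, 2], [2, 1, 1], [1, 0, 0]], D = diag(-4, 6, 1), P⁻¹ = [[0, 0, 1], [-1, 2, -2], [1, -1, 0]].
C² = P·diag(16, 36, 1)·P⁻¹ = [[-34, 70, -40], [-35, 71, -40], [0, 0, 16]].
The requested entry is -34.

-34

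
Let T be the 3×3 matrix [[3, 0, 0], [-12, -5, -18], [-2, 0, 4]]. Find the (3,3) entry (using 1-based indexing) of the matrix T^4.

256

Characteristic polynomial: s^3 - 2s^2 - 23s + 60 = (s - 4)(s - 3)(s + 5), so the eigenvalues are -5, 3, 4.
s=4: eigenvector (0, -2, 1).
s=-5: eigenvector (0, 1, 0).
s=3: eigenvector (1, -6, 2).
P = [[0, 0, 1], [-2, 1, -6], [1, 0, 2]], D = diag(4, -5, 3), P⁻¹ = [[-2, 0, 1], [2, 1, 2], [1, 0, 0]].
T⁴ = P·diag(256, 625, 81)·P⁻¹ = [[81, 0, 0], [1788, 625, 738], [-350, 0, 256]].
The requested entry is 256.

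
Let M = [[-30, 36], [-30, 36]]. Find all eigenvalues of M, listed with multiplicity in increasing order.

Characteristic polynomial: p(λ) = λ^2 - 6λ = λ(λ - 6).
Roots (with multiplicity): 0, 6.

0, 6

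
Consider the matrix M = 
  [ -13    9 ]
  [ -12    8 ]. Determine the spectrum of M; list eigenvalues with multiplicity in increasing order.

Characteristic polynomial: p(μ) = μ^2 + 5μ + 4 = (μ + 1)(μ + 4).
Roots (with multiplicity): -4, -1.

-4, -1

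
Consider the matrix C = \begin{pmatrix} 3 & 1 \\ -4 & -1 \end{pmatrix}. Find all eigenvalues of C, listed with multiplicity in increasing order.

Characteristic polynomial: p(s) = s^2 - 2s + 1 = (s - 1)^2.
Roots (with multiplicity): 1, 1.

1, 1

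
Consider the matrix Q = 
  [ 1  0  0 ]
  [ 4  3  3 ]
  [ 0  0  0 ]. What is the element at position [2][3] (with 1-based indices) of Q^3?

Characteristic polynomial: s^3 - 4s^2 + 3s = s(s - 3)(s - 1), so the eigenvalues are 0, 1, 3.
s=1: eigenvector (1, -2, 0).
s=3: eigenvector (0, 1, 0).
s=0: eigenvector (0, -1, 1).
P = [[1, 0, 0], [-2, 1, -1], [0, 0, 1]], D = diag(1, 3, 0), P⁻¹ = [[1, 0, 0], [2, 1, 1], [0, 0, 1]].
Q³ = P·diag(1, 27, 0)·P⁻¹ = [[1, 0, 0], [52, 27, 27], [0, 0, 0]].
The requested entry is 27.

27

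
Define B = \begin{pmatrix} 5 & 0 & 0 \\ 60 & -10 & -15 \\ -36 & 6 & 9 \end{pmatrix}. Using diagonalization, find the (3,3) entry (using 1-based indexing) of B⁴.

Characteristic polynomial: μ^3 - 4μ^2 - 5μ = μ(μ - 5)(μ + 1), so the eigenvalues are -1, 0, 5.
μ=5: eigenvector (1, 10, -6).
μ=0: eigenvector (0, -3, 2).
μ=-1: eigenvector (0, -5, 3).
P = [[1, 0, 0], [10, -3, -5], [-6, 2, 3]], D = diag(5, 0, -1), P⁻¹ = [[1, 0, 0], [0, 3, 5], [2, -2, -3]].
B⁴ = P·diag(625, 0, 1)·P⁻¹ = [[625, 0, 0], [6240, 10, 15], [-3744, -6, -9]].
The requested entry is -9.

-9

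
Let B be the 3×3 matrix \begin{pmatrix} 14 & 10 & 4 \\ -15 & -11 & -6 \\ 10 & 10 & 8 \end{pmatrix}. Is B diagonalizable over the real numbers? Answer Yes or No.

Characteristic polynomial: p(s) = s^3 - 11s^2 + 40s - 48 = (s - 4)^2(s - 3).
s = 4 has algebraic multiplicity 2; rank(B − 4I) = 1, so geometric multiplicity = 2.
Every eigenvalue has geometric = algebraic multiplicity, so B is diagonalizable.

Yes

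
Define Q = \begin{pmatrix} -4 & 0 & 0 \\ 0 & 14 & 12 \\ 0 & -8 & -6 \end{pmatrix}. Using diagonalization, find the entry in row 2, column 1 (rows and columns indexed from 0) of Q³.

Characteristic polynomial: λ^3 - 4λ^2 - 20λ + 48 = (λ - 6)(λ - 2)(λ + 4), so the eigenvalues are -4, 2, 6.
λ=-4: eigenvector (1, 0, 0).
λ=2: eigenvector (0, -1, 1).
λ=6: eigenvector (0, 3, -2).
P = [[1, 0, 0], [0, -1, 3], [0, 1, -2]], D = diag(-4, 2, 6), P⁻¹ = [[1, 0, 0], [0, 2, 3], [0, 1, 1]].
Q³ = P·diag(-64, 8, 216)·P⁻¹ = [[-64, 0, 0], [0, 632, 624], [0, -416, -408]].
The requested entry is -416.

-416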